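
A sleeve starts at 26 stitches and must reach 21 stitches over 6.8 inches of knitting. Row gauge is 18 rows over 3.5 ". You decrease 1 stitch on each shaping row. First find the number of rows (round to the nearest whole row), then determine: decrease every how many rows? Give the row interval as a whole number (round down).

Rows = 6.8 × 5.143 = 35.0 → 35 rows.
Stitches to remove: 5 → 5 shaping rows (at 1 st each).
35 / 5 = 7.00 → every 7 rows.

Decrease every 7th row.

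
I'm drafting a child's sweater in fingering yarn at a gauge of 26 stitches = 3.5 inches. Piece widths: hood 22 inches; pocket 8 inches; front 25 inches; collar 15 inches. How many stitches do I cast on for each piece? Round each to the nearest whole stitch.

hood 163; pocket 59; front 186; collar 111.

Rate = 26/3.5 = 7.429 sts per in.
hood: 22 × 7.429 = 163.43 → 163.
pocket: 8 × 7.429 = 59.43 → 59.
front: 25 × 7.429 = 185.71 → 186.
collar: 15 × 7.429 = 111.43 → 111.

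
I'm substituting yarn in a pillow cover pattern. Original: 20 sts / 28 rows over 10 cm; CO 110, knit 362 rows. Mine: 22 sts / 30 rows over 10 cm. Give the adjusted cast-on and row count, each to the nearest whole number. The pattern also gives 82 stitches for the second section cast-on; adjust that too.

Stitches: 110 × 22/20 = 121.00 → 121.
Rows: 362 × 30/28 = 387.86 → 388.
second section cast-on: 82 × 22/20 = 90.20 → 90.

Cast on 121 stitches; work 388 rows; second section cast-on 90 stitches.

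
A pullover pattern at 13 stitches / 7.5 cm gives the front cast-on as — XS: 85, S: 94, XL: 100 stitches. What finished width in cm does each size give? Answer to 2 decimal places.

XS 49.04 cm; S 54.23 cm; XL 57.69 cm.

13/7.5 = 1.733 sts per cm.
XS: 85 / 1.733 = 49.038 → 49.04 cm.
S: 94 / 1.733 = 54.231 → 54.23 cm.
XL: 100 / 1.733 = 57.692 → 57.69 cm.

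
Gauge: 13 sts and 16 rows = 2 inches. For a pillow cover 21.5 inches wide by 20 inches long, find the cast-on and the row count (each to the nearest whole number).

Stitch gauge = 13/2 = 6.5 sts/in; 21.5 × 6.5 = 139.75 → 140 sts.
Row gauge = 16/2 = 8 rows/in; 20 × 8 = 160.00 → 160 rows.

Cast on 140 stitches and work 160 rows.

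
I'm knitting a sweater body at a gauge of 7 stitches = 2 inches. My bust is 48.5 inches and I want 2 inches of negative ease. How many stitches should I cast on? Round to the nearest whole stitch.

Cast on 163 stitches.

Finished = 48.5 − 2 = 46.5 in.
7 / 2 = 3.5 sts per inch.
46.50 × 3.5 = 162.75 sts.
→ 163 sts.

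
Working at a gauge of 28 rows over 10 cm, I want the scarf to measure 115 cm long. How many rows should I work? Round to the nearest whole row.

28 rows / 10 cm = 2.8 rows per cm.
115 × 2.8 = 322.00 rows.

Work 322 rows.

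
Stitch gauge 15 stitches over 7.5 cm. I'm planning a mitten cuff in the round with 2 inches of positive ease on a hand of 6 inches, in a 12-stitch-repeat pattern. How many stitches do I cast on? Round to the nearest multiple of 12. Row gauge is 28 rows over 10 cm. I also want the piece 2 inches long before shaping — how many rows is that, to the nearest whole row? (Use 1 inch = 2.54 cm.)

Finished = 6 + 2 = 8 inches.
8 inches × 2.54 = 20.32 cm.
15/7.5 = 2 sts per cm; 20.32 × 2 = 40.64 sts.
Nearest multiple of 12 → 36.
2 inches = 5.08 cm; × 2.8 = 14.22 → 14 rows.

Cast on 36 stitches; work 14 rows.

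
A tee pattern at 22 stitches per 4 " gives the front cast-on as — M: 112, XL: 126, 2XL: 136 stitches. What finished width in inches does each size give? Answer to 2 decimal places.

M 20.36 inches; XL 22.91 inches; 2XL 24.73 inches.

22/4 = 5.5 sts per in.
M: 112 / 5.5 = 20.364 → 20.36 in.
XL: 126 / 5.5 = 22.909 → 22.91 in.
2XL: 136 / 5.5 = 24.727 → 24.73 in.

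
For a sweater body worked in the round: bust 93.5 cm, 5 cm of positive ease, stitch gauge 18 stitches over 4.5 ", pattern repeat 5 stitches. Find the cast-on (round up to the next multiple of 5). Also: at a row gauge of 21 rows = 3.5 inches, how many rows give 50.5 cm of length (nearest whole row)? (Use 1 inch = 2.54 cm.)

Finished = 93.5 + 5 = 98.5 cm.
98.5 cm × 1/2.54 = 38.78 inches.
18/4.5 = 4 sts per in; 38.78 × 4 = 155.12 sts.
Next multiple of 5 → 160.
50.5 cm = 19.88 inches; × 6 = 119.29 → 119 rows.

Cast on 160 stitches; work 119 rows.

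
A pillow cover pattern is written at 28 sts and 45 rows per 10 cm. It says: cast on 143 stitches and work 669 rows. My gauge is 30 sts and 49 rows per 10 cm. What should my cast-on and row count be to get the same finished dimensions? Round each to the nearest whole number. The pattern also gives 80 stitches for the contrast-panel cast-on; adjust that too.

Stitches: 143 × 30/28 = 153.21 → 153.
Rows: 669 × 49/45 = 728.47 → 728.
contrast-panel cast-on: 80 × 30/28 = 85.71 → 86.

Cast on 153 stitches; work 728 rows; contrast-panel cast-on 86 stitches.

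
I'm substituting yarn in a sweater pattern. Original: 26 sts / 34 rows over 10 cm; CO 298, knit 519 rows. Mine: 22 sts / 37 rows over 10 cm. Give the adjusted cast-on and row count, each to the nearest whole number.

Cast on 252 stitches; work 565 rows.

Stitches: 298 × 22/26 = 252.15 → 252.
Rows: 519 × 37/34 = 564.79 → 565.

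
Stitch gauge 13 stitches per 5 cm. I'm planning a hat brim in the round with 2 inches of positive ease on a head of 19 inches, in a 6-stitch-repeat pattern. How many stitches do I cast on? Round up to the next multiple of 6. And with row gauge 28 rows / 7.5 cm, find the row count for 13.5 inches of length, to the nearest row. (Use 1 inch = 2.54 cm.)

Cast on 144 stitches; work 128 rows.

Finished = 19 + 2 = 21 inches.
21 inches × 2.54 = 53.34 cm.
13/5 = 2.6 sts per cm; 53.34 × 2.6 = 138.68 sts.
Next multiple of 6 → 144.
13.5 inches = 34.29 cm; × 3.733 = 128.02 → 128 rows.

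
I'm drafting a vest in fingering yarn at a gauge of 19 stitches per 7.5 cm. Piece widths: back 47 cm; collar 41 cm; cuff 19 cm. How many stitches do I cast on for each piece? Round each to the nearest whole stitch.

back 119; collar 104; cuff 48.

Rate = 19/7.5 = 2.533 sts per cm.
back: 47 × 2.533 = 119.07 → 119.
collar: 41 × 2.533 = 103.87 → 104.
cuff: 19 × 2.533 = 48.13 → 48.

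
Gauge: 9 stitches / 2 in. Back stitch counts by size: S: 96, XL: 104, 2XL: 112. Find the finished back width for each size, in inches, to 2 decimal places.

9/2 = 4.5 sts per in.
S: 96 / 4.5 = 21.333 → 21.33 in.
XL: 104 / 4.5 = 23.111 → 23.11 in.
2XL: 112 / 4.5 = 24.889 → 24.89 in.

S 21.33 inches; XL 23.11 inches; 2XL 24.89 inches.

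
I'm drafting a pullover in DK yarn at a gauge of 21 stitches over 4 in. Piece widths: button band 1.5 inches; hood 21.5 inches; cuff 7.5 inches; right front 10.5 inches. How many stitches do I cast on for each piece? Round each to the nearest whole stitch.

button band 8; hood 113; cuff 39; right front 55.

Rate = 21/4 = 5.25 sts per in.
button band: 1.5 × 5.25 = 7.88 → 8.
hood: 21.5 × 5.25 = 112.88 → 113.
cuff: 7.5 × 5.25 = 39.38 → 39.
right front: 10.5 × 5.25 = 55.12 → 55.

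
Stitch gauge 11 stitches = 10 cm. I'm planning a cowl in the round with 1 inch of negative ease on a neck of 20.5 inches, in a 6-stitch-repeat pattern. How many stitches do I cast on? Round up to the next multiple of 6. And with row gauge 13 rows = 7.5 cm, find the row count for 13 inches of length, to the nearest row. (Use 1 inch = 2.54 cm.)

Cast on 60 stitches; work 57 rows.

Finished = 20.5 − 1 = 19.5 inches.
19.5 inches × 2.54 = 49.53 cm.
11/10 = 1.1 sts per cm; 49.53 × 1.1 = 54.48 sts.
Next multiple of 6 → 60.
13 inches = 33.02 cm; × 1.733 = 57.23 → 57 rows.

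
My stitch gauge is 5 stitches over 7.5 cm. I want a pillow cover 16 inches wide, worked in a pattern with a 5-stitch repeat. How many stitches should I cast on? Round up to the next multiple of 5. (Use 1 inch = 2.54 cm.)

30 stitches.

16 in = 16 × 2.54 = 40.64 cm.
5 / 7.5 = 0.667 sts/cm.
40.64 × 0.667 = 27.09 sts.
→ 30.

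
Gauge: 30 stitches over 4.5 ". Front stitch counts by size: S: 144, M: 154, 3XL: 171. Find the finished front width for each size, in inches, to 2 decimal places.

S 21.60 inches; M 23.10 inches; 3XL 25.65 inches.

30/4.5 = 6.667 sts per in.
S: 144 / 6.667 = 21.600 → 21.60 in.
M: 154 / 6.667 = 23.100 → 23.10 in.
3XL: 171 / 6.667 = 25.650 → 25.65 in.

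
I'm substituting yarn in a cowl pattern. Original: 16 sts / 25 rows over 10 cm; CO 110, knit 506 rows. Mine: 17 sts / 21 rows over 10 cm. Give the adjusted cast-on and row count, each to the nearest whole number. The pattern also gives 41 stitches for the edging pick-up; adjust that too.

Cast on 117 stitches; work 425 rows; edging pick-up 44 stitches.

Stitches: 110 × 17/16 = 116.88 → 117.
Rows: 506 × 21/25 = 425.04 → 425.
edging pick-up: 41 × 17/16 = 43.56 → 44.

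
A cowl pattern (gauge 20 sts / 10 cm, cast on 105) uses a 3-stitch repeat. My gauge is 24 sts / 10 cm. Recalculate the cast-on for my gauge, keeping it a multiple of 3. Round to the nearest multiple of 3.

Cast on 126 stitches.

105 × 24 / 20 = 126.00.
Nearest multiple of 3: 126.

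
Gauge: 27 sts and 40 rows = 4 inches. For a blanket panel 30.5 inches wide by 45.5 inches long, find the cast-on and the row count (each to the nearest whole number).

Cast on 206 stitches and work 455 rows.

Stitch gauge = 27/4 = 6.75 sts/in; 30.5 × 6.75 = 205.88 → 206 sts.
Row gauge = 40/4 = 10 rows/in; 45.5 × 10 = 455.00 → 455 rows.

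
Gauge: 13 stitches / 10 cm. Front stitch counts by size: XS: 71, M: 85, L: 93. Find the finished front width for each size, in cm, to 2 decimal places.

13/10 = 1.3 sts per cm.
XS: 71 / 1.3 = 54.615 → 54.62 cm.
M: 85 / 1.3 = 65.385 → 65.38 cm.
L: 93 / 1.3 = 71.538 → 71.54 cm.

XS 54.62 cm; M 65.38 cm; L 71.54 cm.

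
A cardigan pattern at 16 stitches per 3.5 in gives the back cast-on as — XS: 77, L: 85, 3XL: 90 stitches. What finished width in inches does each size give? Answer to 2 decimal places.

16/3.5 = 4.571 sts per in.
XS: 77 / 4.571 = 16.844 → 16.84 in.
L: 85 / 4.571 = 18.594 → 18.59 in.
3XL: 90 / 4.571 = 19.688 → 19.69 in.

XS 16.84 inches; L 18.59 inches; 3XL 19.69 inches.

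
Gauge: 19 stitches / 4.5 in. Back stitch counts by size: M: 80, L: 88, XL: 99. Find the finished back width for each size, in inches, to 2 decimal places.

M 18.95 inches; L 20.84 inches; XL 23.45 inches.

19/4.5 = 4.222 sts per in.
M: 80 / 4.222 = 18.947 → 18.95 in.
L: 88 / 4.222 = 20.842 → 20.84 in.
XL: 99 / 4.222 = 23.447 → 23.45 in.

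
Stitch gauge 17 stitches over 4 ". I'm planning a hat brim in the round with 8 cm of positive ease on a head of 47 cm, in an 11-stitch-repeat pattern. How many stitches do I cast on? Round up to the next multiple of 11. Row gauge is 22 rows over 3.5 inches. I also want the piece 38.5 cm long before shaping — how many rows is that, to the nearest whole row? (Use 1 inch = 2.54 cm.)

Cast on 99 stitches; work 95 rows.

Finished = 47 + 8 = 55 cm.
55 cm × 1/2.54 = 21.65 inches.
17/4 = 4.25 sts per in; 21.65 × 4.25 = 92.03 sts.
Next multiple of 11 → 99.
38.5 cm = 15.16 inches; × 6.286 = 95.28 → 95 rows.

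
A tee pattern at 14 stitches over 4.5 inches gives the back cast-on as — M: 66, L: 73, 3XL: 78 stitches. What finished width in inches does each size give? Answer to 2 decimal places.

M 21.21 inches; L 23.46 inches; 3XL 25.07 inches.

14/4.5 = 3.111 sts per in.
M: 66 / 3.111 = 21.214 → 21.21 in.
L: 73 / 3.111 = 23.464 → 23.46 in.
3XL: 78 / 3.111 = 25.071 → 25.07 in.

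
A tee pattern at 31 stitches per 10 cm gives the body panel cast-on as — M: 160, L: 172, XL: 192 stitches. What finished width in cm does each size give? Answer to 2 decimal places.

M 51.61 cm; L 55.48 cm; XL 61.94 cm.

31/10 = 3.1 sts per cm.
M: 160 / 3.1 = 51.613 → 51.61 cm.
L: 172 / 3.1 = 55.484 → 55.48 cm.
XL: 192 / 3.1 = 61.935 → 61.94 cm.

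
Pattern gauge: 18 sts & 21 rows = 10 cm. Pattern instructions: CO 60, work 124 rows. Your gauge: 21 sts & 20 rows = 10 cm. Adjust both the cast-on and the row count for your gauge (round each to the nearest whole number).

Stitches: 60 × 21/18 = 70.00 → 70.
Rows: 124 × 20/21 = 118.10 → 118.

Cast on 70 stitches; work 118 rows.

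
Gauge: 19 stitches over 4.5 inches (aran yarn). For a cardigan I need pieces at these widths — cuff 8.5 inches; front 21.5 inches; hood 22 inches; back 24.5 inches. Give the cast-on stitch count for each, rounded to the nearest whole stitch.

cuff 36; front 91; hood 93; back 103.

Rate = 19/4.5 = 4.222 sts per in.
cuff: 8.5 × 4.222 = 35.89 → 36.
front: 21.5 × 4.222 = 90.78 → 91.
hood: 22 × 4.222 = 92.89 → 93.
back: 24.5 × 4.222 = 103.44 → 103.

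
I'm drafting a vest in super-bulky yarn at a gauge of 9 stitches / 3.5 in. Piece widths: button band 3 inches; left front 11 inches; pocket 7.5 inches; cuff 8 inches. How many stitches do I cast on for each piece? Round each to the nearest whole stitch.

button band 8; left front 28; pocket 19; cuff 21.

Rate = 9/3.5 = 2.571 sts per in.
button band: 3 × 2.571 = 7.71 → 8.
left front: 11 × 2.571 = 28.29 → 28.
pocket: 7.5 × 2.571 = 19.29 → 19.
cuff: 8 × 2.571 = 20.57 → 21.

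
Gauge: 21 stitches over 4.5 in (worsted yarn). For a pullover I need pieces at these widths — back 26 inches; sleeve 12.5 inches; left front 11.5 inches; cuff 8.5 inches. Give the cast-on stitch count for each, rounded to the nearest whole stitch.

Rate = 21/4.5 = 4.667 sts per in.
back: 26 × 4.667 = 121.33 → 121.
sleeve: 12.5 × 4.667 = 58.33 → 58.
left front: 11.5 × 4.667 = 53.67 → 54.
cuff: 8.5 × 4.667 = 39.67 → 40.

back 121; sleeve 58; left front 54; cuff 40.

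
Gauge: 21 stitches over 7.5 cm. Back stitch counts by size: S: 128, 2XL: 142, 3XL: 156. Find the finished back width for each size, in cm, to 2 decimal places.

21/7.5 = 2.8 sts per cm.
S: 128 / 2.8 = 45.714 → 45.71 cm.
2XL: 142 / 2.8 = 50.714 → 50.71 cm.
3XL: 156 / 2.8 = 55.714 → 55.71 cm.

S 45.71 cm; 2XL 50.71 cm; 3XL 55.71 cm.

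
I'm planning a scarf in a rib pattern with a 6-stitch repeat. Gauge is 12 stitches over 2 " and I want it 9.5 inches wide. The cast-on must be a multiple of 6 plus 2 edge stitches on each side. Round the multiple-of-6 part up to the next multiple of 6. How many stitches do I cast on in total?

12 / 2 = 6 sts per inch.
9.5 × 6 = 57.00 sts.
Less 4 edge sts → 53.00 for the repeat.
Next multiple of 6: 54.
Add back 4 edge sts → 58.

Cast on 58 stitches.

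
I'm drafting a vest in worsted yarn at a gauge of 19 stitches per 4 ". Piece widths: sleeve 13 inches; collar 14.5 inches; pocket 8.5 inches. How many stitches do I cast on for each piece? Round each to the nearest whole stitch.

Rate = 19/4 = 4.75 sts per in.
sleeve: 13 × 4.75 = 61.75 → 62.
collar: 14.5 × 4.75 = 68.88 → 69.
pocket: 8.5 × 4.75 = 40.38 → 40.

sleeve 62; collar 69; pocket 40.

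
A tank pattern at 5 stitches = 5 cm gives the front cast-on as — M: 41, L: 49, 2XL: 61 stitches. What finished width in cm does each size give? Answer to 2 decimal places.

M 41.00 cm; L 49.00 cm; 2XL 61.00 cm.

5/5 = 1 sts per cm.
M: 41 / 1 = 41.000 → 41.00 cm.
L: 49 / 1 = 49.000 → 49.00 cm.
2XL: 61 / 1 = 61.000 → 61.00 cm.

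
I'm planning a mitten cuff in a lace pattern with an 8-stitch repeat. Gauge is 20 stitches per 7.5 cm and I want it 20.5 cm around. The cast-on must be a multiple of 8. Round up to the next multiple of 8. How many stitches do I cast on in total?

20 / 7.5 = 2.667 sts per cm.
20.5 × 2.667 = 54.67 sts.
Next multiple of 8: 56.

Cast on 56 stitches.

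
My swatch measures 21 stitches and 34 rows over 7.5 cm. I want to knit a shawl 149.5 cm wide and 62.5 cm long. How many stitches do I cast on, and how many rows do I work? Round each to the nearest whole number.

Cast on 419 stitches and work 283 rows.

Stitch gauge = 21/7.5 = 2.8 sts/cm; 149.5 × 2.8 = 418.60 → 419 sts.
Row gauge = 34/7.5 = 4.533 rows/cm; 62.5 × 4.533 = 283.33 → 283 rows.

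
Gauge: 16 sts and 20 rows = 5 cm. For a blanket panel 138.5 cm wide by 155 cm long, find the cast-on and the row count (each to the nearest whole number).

Cast on 443 stitches and work 620 rows.

Stitch gauge = 16/5 = 3.2 sts/cm; 138.5 × 3.2 = 443.20 → 443 sts.
Row gauge = 20/5 = 4 rows/cm; 155 × 4 = 620.00 → 620 rows.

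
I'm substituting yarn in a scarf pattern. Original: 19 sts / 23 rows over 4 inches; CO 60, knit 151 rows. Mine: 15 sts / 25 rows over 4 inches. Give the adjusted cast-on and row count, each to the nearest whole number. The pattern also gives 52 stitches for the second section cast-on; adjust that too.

Stitches: 60 × 15/19 = 47.37 → 47.
Rows: 151 × 25/23 = 164.13 → 164.
second section cast-on: 52 × 15/19 = 41.05 → 41.

Cast on 47 stitches; work 164 rows; second section cast-on 41 stitches.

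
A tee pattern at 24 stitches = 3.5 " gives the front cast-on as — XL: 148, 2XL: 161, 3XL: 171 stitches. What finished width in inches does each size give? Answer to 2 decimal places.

24/3.5 = 6.857 sts per in.
XL: 148 / 6.857 = 21.583 → 21.58 in.
2XL: 161 / 6.857 = 23.479 → 23.48 in.
3XL: 171 / 6.857 = 24.938 → 24.94 in.

XL 21.58 inches; 2XL 23.48 inches; 3XL 24.94 inches.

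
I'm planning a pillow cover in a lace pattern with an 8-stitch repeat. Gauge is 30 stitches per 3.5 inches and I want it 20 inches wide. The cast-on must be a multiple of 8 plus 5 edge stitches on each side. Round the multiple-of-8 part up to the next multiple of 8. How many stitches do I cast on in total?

30 / 3.5 = 8.571 sts per inch.
20 × 8.571 = 171.43 sts.
Less 10 edge sts → 161.43 for the repeat.
Next multiple of 8: 168.
Add back 10 edge sts → 178.

Cast on 178 stitches.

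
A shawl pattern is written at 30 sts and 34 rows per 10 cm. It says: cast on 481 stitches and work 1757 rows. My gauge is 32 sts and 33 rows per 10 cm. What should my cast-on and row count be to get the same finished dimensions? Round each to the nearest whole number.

Stitches: 481 × 32/30 = 513.07 → 513.
Rows: 1757 × 33/34 = 1705.32 → 1705.

Cast on 513 stitches; work 1705 rows.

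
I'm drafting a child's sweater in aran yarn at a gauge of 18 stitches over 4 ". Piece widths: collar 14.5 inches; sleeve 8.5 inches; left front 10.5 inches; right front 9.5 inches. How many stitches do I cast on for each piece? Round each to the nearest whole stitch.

collar 65; sleeve 38; left front 47; right front 43.

Rate = 18/4 = 4.5 sts per in.
collar: 14.5 × 4.5 = 65.25 → 65.
sleeve: 8.5 × 4.5 = 38.25 → 38.
left front: 10.5 × 4.5 = 47.25 → 47.
right front: 9.5 × 4.5 = 42.75 → 43.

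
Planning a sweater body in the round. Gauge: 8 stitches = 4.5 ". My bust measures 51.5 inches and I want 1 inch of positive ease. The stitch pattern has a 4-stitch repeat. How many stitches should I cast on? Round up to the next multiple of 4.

CO 96 sts.

Finished = 51.5 + 1 = 52.5 inches.
8 / 4.5 = 1.778 sts/in.
52.5 × 1.778 = 93.33 sts.
Next multiple of 4: 96.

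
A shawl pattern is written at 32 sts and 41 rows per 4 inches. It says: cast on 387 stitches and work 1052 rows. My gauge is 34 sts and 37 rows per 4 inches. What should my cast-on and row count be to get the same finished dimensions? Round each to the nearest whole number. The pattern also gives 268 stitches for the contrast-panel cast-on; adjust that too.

Stitches: 387 × 34/32 = 411.19 → 411.
Rows: 1052 × 37/41 = 949.37 → 949.
contrast-panel cast-on: 268 × 34/32 = 284.75 → 285.

Cast on 411 stitches; work 949 rows; contrast-panel cast-on 285 stitches.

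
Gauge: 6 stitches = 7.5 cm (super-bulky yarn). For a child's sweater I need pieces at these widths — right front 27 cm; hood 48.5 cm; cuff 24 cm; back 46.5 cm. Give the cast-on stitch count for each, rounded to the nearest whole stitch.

Rate = 6/7.5 = 0.8 sts per cm.
right front: 27 × 0.8 = 21.60 → 22.
hood: 48.5 × 0.8 = 38.80 → 39.
cuff: 24 × 0.8 = 19.20 → 19.
back: 46.5 × 0.8 = 37.20 → 37.

right front 22; hood 39; cuff 19; back 37.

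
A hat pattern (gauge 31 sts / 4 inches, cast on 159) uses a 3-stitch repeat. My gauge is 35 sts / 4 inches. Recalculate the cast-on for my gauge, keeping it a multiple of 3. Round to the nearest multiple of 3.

159 × 35 / 31 = 179.52.
Nearest multiple of 3: 180.

Cast on 180 stitches.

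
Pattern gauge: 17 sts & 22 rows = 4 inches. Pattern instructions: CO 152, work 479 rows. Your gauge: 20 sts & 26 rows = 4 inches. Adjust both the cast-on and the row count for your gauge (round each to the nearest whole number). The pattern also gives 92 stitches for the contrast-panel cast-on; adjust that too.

Stitches: 152 × 20/17 = 178.82 → 179.
Rows: 479 × 26/22 = 566.09 → 566.
contrast-panel cast-on: 92 × 20/17 = 108.24 → 108.

Cast on 179 stitches; work 566 rows; contrast-panel cast-on 108 stitches.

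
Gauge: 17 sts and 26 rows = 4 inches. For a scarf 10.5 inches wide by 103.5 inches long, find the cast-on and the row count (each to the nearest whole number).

Cast on 45 stitches and work 673 rows.

Stitch gauge = 17/4 = 4.25 sts/in; 10.5 × 4.25 = 44.62 → 45 sts.
Row gauge = 26/4 = 6.5 rows/in; 103.5 × 6.5 = 672.75 → 673 rows.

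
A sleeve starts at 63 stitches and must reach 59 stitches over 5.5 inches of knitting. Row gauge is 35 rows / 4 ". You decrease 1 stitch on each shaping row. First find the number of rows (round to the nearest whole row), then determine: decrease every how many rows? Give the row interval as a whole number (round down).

Rows = 5.5 × 8.75 = 48.1 → 48 rows.
Stitches to remove: 4 → 4 shaping rows (at 1 st each).
48 / 4 = 12.00 → every 12 rows.

Decrease every 12th row.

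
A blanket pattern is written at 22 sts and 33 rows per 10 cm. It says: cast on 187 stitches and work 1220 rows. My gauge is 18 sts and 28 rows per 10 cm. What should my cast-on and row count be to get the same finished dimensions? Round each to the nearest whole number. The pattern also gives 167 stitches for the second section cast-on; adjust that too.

Stitches: 187 × 18/22 = 153.00 → 153.
Rows: 1220 × 28/33 = 1035.15 → 1035.
second section cast-on: 167 × 18/22 = 136.64 → 137.

Cast on 153 stitches; work 1035 rows; second section cast-on 137 stitches.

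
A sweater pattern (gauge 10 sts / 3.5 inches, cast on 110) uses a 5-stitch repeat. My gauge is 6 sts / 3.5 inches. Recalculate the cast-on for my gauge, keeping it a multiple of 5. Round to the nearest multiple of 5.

65 stitches.

110 × 6 / 10 = 66.00.
Nearest multiple of 5: 65.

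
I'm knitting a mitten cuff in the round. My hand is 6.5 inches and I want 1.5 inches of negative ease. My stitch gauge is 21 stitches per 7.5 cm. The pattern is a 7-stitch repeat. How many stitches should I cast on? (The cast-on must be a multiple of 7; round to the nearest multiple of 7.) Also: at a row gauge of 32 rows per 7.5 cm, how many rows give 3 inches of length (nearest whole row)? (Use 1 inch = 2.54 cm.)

Cast on 35 stitches; work 33 rows.

Finished = 6.5 − 1.5 = 5 inches.
5 inches × 2.54 = 12.70 cm.
21/7.5 = 2.8 sts per cm; 12.70 × 2.8 = 35.56 sts.
Nearest multiple of 7 → 35.
3 inches = 7.62 cm; × 4.267 = 32.51 → 33 rows.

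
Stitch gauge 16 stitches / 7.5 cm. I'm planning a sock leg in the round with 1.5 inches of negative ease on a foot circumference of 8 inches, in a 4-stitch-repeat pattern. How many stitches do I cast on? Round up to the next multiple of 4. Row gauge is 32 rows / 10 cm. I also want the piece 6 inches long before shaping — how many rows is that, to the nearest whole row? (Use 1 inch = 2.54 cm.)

Finished = 8 − 1.5 = 6.5 inches.
6.5 inches × 2.54 = 16.51 cm.
16/7.5 = 2.133 sts per cm; 16.51 × 2.133 = 35.22 sts.
Next multiple of 4 → 36.
6 inches = 15.24 cm; × 3.2 = 48.77 → 49 rows.

Cast on 36 stitches; work 49 rows.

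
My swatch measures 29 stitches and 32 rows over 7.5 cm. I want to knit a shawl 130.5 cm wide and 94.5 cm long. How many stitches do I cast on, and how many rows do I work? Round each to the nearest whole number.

Cast on 505 stitches and work 403 rows.

Stitch gauge = 29/7.5 = 3.867 sts/cm; 130.5 × 3.867 = 504.60 → 505 sts.
Row gauge = 32/7.5 = 4.267 rows/cm; 94.5 × 4.267 = 403.20 → 403 rows.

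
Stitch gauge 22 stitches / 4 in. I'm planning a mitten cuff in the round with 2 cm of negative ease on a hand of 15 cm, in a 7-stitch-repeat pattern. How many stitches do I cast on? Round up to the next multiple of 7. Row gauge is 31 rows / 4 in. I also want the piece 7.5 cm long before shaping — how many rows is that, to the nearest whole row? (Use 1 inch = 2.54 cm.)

Finished = 15 − 2 = 13 cm.
13 cm × 1/2.54 = 5.12 inches.
22/4 = 5.5 sts per in; 5.12 × 5.5 = 28.15 sts.
Next multiple of 7 → 35.
7.5 cm = 2.95 inches; × 7.75 = 22.88 → 23 rows.

Cast on 35 stitches; work 23 rows.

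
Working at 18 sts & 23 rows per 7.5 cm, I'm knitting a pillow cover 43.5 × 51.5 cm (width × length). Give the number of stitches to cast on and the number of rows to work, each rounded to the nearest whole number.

Cast on 104 stitches and work 158 rows.

Stitch gauge = 18/7.5 = 2.4 sts/cm; 43.5 × 2.4 = 104.40 → 104 sts.
Row gauge = 23/7.5 = 3.067 rows/cm; 51.5 × 3.067 = 157.93 → 158 rows.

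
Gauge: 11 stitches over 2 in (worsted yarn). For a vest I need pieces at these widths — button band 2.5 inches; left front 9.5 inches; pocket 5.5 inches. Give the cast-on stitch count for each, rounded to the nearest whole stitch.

button band 14; left front 52; pocket 30.

Rate = 11/2 = 5.5 sts per in.
button band: 2.5 × 5.5 = 13.75 → 14.
left front: 9.5 × 5.5 = 52.25 → 52.
pocket: 5.5 × 5.5 = 30.25 → 30.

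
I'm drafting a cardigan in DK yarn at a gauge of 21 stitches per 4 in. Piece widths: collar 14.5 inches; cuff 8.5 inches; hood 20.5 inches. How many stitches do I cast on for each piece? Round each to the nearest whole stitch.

Rate = 21/4 = 5.25 sts per in.
collar: 14.5 × 5.25 = 76.12 → 76.
cuff: 8.5 × 5.25 = 44.62 → 45.
hood: 20.5 × 5.25 = 107.62 → 108.

collar 76; cuff 45; hood 108.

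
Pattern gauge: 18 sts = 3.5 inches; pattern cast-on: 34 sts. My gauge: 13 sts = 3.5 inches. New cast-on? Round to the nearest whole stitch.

Scale factor = 13 / 18 = 0.722.
34 × 13 / 18 = 24.56 sts.
→ 25 sts.

CO 25 sts.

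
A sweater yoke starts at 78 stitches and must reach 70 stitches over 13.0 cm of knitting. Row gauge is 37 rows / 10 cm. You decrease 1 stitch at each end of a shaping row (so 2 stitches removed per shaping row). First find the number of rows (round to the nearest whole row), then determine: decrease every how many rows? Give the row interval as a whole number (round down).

Decrease every 12th row.

Rows = 13.0 × 3.7 = 48.1 → 48 rows.
Stitches to remove: 8 → 4 shaping rows (at 2 st each).
48 / 4 = 12.00 → every 12 rows.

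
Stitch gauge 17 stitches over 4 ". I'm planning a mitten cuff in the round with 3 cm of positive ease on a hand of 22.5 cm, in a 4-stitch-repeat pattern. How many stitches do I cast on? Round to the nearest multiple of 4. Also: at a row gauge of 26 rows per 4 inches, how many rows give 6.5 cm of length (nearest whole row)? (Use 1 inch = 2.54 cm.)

Finished = 22.5 + 3 = 25.5 cm.
25.5 cm × 1/2.54 = 10.04 inches.
17/4 = 4.25 sts per in; 10.04 × 4.25 = 42.67 sts.
Nearest multiple of 4 → 44.
6.5 cm = 2.56 inches; × 6.5 = 16.63 → 17 rows.

Cast on 44 stitches; work 17 rows.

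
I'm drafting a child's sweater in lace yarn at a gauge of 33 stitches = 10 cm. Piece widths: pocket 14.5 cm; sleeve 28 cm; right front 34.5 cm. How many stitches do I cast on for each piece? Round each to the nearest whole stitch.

pocket 48; sleeve 92; right front 114.

Rate = 33/10 = 3.3 sts per cm.
pocket: 14.5 × 3.3 = 47.85 → 48.
sleeve: 28 × 3.3 = 92.40 → 92.
right front: 34.5 × 3.3 = 113.85 → 114.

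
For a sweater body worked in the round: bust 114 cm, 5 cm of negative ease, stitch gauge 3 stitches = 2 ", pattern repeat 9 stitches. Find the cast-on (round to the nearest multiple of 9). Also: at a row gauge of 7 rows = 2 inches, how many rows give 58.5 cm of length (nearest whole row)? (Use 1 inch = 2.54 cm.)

Finished = 114 − 5 = 109 cm.
109 cm × 1/2.54 = 42.91 inches.
3/2 = 1.5 sts per in; 42.91 × 1.5 = 64.37 sts.
Nearest multiple of 9 → 63.
58.5 cm = 23.03 inches; × 3.5 = 80.61 → 81 rows.

Cast on 63 stitches; work 81 rows.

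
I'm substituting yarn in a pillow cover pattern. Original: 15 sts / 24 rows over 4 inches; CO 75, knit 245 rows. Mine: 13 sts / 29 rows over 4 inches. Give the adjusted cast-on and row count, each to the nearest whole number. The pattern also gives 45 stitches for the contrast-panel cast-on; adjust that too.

Cast on 65 stitches; work 296 rows; contrast-panel cast-on 39 stitches.

Stitches: 75 × 13/15 = 65.00 → 65.
Rows: 245 × 29/24 = 296.04 → 296.
contrast-panel cast-on: 45 × 13/15 = 39.00 → 39.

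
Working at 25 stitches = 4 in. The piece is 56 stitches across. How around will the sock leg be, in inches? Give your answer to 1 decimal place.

9.0 inches.

25 stitches / 4 inch = 6.25 stitches per inch.
56 / 6.25 = 8.96 inches.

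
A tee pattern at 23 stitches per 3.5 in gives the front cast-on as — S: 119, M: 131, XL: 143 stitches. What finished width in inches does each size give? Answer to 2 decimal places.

S 18.11 inches; M 19.93 inches; XL 21.76 inches.

23/3.5 = 6.571 sts per in.
S: 119 / 6.571 = 18.109 → 18.11 in.
M: 131 / 6.571 = 19.935 → 19.93 in.
XL: 143 / 6.571 = 21.761 → 21.76 in.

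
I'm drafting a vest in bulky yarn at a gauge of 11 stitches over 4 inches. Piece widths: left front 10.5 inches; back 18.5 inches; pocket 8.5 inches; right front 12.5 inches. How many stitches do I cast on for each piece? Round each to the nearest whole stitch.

Rate = 11/4 = 2.75 sts per in.
left front: 10.5 × 2.75 = 28.88 → 29.
back: 18.5 × 2.75 = 50.88 → 51.
pocket: 8.5 × 2.75 = 23.38 → 23.
right front: 12.5 × 2.75 = 34.38 → 34.

left front 29; back 51; pocket 23; right front 34.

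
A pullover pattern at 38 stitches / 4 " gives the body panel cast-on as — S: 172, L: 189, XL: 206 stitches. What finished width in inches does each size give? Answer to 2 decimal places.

S 18.11 inches; L 19.89 inches; XL 21.68 inches.

38/4 = 9.5 sts per in.
S: 172 / 9.5 = 18.105 → 18.11 in.
L: 189 / 9.5 = 19.895 → 19.89 in.
XL: 206 / 9.5 = 21.684 → 21.68 in.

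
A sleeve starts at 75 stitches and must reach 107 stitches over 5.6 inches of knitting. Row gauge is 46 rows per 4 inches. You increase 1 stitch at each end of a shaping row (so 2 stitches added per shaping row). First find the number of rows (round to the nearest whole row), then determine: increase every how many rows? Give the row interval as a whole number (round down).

Increase every 4th row.

Rows = 5.6 × 11.5 = 64.4 → 64 rows.
Stitches to add: 32 → 16 shaping rows (at 2 st each).
64 / 16 = 4.00 → every 4 rows.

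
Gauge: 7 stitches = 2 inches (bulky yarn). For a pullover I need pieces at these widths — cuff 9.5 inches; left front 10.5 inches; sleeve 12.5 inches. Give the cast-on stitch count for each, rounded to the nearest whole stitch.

Rate = 7/2 = 3.5 sts per in.
cuff: 9.5 × 3.5 = 33.25 → 33.
left front: 10.5 × 3.5 = 36.75 → 37.
sleeve: 12.5 × 3.5 = 43.75 → 44.

cuff 33; left front 37; sleeve 44.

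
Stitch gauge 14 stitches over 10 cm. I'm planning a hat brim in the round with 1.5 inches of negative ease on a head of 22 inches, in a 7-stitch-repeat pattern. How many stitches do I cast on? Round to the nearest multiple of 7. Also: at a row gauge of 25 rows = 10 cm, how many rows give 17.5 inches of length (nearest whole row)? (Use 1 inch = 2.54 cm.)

Finished = 22 − 1.5 = 20.5 inches.
20.5 inches × 2.54 = 52.07 cm.
14/10 = 1.4 sts per cm; 52.07 × 1.4 = 72.90 sts.
Nearest multiple of 7 → 70.
17.5 inches = 44.45 cm; × 2.5 = 111.12 → 111 rows.

Cast on 70 stitches; work 111 rows.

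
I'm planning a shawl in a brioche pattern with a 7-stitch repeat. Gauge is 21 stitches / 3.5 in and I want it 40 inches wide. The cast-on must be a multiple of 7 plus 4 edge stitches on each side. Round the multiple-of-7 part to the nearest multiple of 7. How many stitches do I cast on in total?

CO 239 sts.

21 / 3.5 = 6 sts per inch.
40 × 6 = 240.00 sts.
Less 8 edge sts → 232.00 for the repeat.
Nearest multiple of 7: 231.
Add back 8 edge sts → 239.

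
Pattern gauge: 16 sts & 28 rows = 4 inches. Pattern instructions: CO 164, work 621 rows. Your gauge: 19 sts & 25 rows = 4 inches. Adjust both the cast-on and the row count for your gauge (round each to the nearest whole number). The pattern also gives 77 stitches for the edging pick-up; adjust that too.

Stitches: 164 × 19/16 = 194.75 → 195.
Rows: 621 × 25/28 = 554.46 → 554.
edging pick-up: 77 × 19/16 = 91.44 → 91.

Cast on 195 stitches; work 554 rows; edging pick-up 91 stitches.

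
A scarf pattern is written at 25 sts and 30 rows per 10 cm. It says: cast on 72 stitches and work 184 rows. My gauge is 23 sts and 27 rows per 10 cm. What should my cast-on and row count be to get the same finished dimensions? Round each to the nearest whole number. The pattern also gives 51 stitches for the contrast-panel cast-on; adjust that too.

Cast on 66 stitches; work 166 rows; contrast-panel cast-on 47 stitches.

Stitches: 72 × 23/25 = 66.24 → 66.
Rows: 184 × 27/30 = 165.60 → 166.
contrast-panel cast-on: 51 × 23/25 = 46.92 → 47.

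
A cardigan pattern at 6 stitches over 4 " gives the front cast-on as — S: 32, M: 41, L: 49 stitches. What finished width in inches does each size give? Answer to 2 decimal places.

S 21.33 inches; M 27.33 inches; L 32.67 inches.

6/4 = 1.5 sts per in.
S: 32 / 1.5 = 21.333 → 21.33 in.
M: 41 / 1.5 = 27.333 → 27.33 in.
L: 49 / 1.5 = 32.667 → 32.67 in.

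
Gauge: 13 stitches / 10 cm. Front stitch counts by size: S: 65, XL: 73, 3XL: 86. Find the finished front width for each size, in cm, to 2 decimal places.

13/10 = 1.3 sts per cm.
S: 65 / 1.3 = 50.000 → 50.00 cm.
XL: 73 / 1.3 = 56.154 → 56.15 cm.
3XL: 86 / 1.3 = 66.154 → 66.15 cm.

S 50.00 cm; XL 56.15 cm; 3XL 66.15 cm.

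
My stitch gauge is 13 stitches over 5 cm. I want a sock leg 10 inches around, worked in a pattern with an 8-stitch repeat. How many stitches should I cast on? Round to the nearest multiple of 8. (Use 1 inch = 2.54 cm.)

Cast on 64 stitches.

10 in = 10 × 2.54 = 25.40 cm.
13 / 5 = 2.6 sts/cm.
25.40 × 2.6 = 66.04 sts.
→ 64.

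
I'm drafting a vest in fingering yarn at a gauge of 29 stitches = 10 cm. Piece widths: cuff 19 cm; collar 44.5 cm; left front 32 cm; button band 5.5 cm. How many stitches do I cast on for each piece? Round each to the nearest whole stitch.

Rate = 29/10 = 2.9 sts per cm.
cuff: 19 × 2.9 = 55.10 → 55.
collar: 44.5 × 2.9 = 129.05 → 129.
left front: 32 × 2.9 = 92.80 → 93.
button band: 5.5 × 2.9 = 15.95 → 16.

cuff 55; collar 129; left front 93; button band 16.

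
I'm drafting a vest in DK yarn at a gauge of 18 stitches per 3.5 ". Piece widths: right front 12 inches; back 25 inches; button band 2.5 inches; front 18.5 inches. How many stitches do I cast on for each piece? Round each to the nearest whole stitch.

right front 62; back 129; button band 13; front 95.

Rate = 18/3.5 = 5.143 sts per in.
right front: 12 × 5.143 = 61.71 → 62.
back: 25 × 5.143 = 128.57 → 129.
button band: 2.5 × 5.143 = 12.86 → 13.
front: 18.5 × 5.143 = 95.14 → 95.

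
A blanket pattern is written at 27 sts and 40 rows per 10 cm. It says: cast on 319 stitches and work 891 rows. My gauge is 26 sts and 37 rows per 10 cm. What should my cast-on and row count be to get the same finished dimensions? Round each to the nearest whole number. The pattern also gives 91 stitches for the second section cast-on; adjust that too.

Stitches: 319 × 26/27 = 307.19 → 307.
Rows: 891 × 37/40 = 824.17 → 824.
second section cast-on: 91 × 26/27 = 87.63 → 88.

Cast on 307 stitches; work 824 rows; second section cast-on 88 stitches.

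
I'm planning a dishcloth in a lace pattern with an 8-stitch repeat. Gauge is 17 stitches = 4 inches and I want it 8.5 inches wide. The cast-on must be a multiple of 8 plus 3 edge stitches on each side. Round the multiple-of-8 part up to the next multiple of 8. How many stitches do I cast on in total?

17 / 4 = 4.25 sts per inch.
8.5 × 4.25 = 36.12 sts.
Less 6 edge sts → 30.12 for the repeat.
Next multiple of 8: 32.
Add back 6 edge sts → 38.

CO 38 sts.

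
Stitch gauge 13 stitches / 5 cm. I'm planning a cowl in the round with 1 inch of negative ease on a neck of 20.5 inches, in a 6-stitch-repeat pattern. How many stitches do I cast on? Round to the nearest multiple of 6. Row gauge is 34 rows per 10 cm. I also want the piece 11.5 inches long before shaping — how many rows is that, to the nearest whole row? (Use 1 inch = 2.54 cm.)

Cast on 126 stitches; work 99 rows.

Finished = 20.5 − 1 = 19.5 inches.
19.5 inches × 2.54 = 49.53 cm.
13/5 = 2.6 sts per cm; 49.53 × 2.6 = 128.78 sts.
Nearest multiple of 6 → 126.
11.5 inches = 29.21 cm; × 3.4 = 99.31 → 99 rows.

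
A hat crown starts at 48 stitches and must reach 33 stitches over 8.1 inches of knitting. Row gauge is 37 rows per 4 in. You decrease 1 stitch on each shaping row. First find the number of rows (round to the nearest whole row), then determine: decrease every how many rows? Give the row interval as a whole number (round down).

Decrease every 5th row.

Rows = 8.1 × 9.25 = 74.9 → 75 rows.
Stitches to remove: 15 → 15 shaping rows (at 1 st each).
75 / 15 = 5.00 → every 5 rows.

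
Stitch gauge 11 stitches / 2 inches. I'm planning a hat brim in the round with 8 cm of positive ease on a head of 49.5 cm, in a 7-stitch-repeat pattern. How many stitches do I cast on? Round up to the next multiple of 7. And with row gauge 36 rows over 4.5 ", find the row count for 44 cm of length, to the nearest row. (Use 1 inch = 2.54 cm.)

Cast on 126 stitches; work 139 rows.

Finished = 49.5 + 8 = 57.5 cm.
57.5 cm × 1/2.54 = 22.64 inches.
11/2 = 5.5 sts per in; 22.64 × 5.5 = 124.51 sts.
Next multiple of 7 → 126.
44 cm = 17.32 inches; × 8 = 138.58 → 139 rows.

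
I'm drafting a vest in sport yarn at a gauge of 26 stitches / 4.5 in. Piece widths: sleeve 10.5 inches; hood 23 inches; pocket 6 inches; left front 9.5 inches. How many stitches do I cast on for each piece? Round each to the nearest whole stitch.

sleeve 61; hood 133; pocket 35; left front 55.

Rate = 26/4.5 = 5.778 sts per in.
sleeve: 10.5 × 5.778 = 60.67 → 61.
hood: 23 × 5.778 = 132.89 → 133.
pocket: 6 × 5.778 = 34.67 → 35.
left front: 9.5 × 5.778 = 54.89 → 55.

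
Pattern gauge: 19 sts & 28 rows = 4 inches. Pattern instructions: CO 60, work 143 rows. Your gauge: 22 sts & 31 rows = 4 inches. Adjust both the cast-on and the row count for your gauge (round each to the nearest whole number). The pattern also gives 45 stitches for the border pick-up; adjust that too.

Cast on 69 stitches; work 158 rows; border pick-up 52 stitches.

Stitches: 60 × 22/19 = 69.47 → 69.
Rows: 143 × 31/28 = 158.32 → 158.
border pick-up: 45 × 22/19 = 52.11 → 52.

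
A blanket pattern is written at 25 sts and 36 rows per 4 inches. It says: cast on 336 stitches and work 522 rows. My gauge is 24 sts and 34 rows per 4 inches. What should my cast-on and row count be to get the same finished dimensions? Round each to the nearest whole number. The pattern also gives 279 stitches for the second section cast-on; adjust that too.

Stitches: 336 × 24/25 = 322.56 → 323.
Rows: 522 × 34/36 = 493.00 → 493.
second section cast-on: 279 × 24/25 = 267.84 → 268.

Cast on 323 stitches; work 493 rows; second section cast-on 268 stitches.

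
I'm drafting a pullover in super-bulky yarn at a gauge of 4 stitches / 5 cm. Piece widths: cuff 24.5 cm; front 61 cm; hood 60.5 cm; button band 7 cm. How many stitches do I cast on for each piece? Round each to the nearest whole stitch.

Rate = 4/5 = 0.8 sts per cm.
cuff: 24.5 × 0.8 = 19.60 → 20.
front: 61 × 0.8 = 48.80 → 49.
hood: 60.5 × 0.8 = 48.40 → 48.
button band: 7 × 0.8 = 5.60 → 6.

cuff 20; front 49; hood 48; button band 6.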